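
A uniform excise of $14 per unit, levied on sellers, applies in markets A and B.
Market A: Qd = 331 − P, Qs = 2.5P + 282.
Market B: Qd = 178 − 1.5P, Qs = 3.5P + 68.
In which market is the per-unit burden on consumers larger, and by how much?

Market A: pre-tax P* = $14, Q* = 317; post-tax Q = 307; per-unit burden on consumers = $10.
Market B: pre-tax P* = $22, Q* = 145; post-tax Q = 130.3; per-unit burden on consumers = $9.8.
Difference: $10 vs $9.8 → market A is larger by $0.2.

Market A, by $0.2.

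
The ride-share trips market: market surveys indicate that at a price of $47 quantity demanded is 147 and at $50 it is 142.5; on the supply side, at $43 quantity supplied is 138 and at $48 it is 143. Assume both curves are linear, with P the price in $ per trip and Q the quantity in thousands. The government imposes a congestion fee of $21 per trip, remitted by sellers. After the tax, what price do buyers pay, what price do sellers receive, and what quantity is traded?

Demand slope: (142.5 − 147)/(50 − 47) = -1.5, so Qd = 217.5 − 1.5P.
Supply slope: (143 − 138)/(48 − 43) = 1, so Qs = P + 95.
Without the tax, 217.5 − 1.5P = P + 95 gives 2.5P = 122.5, so P* = $49 and Q* = 144.
With the tax collected from sellers, supply shifts: Qs = (P − 21) + 95.
Solving gives Q = 131.4 with buyers paying $57.4 and sellers receiving $36.4 (the $21 wedge).

Buyers pay $57.4; sellers receive $36.4; quantity = 131.4.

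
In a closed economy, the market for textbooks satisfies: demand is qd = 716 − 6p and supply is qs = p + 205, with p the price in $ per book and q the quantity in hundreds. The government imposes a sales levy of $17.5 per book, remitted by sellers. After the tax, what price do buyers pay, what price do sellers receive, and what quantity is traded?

Before the tax: set 716 − 6p = p + 205 → p* = $73, q* = 278.
With the tax collected from sellers, supply shifts: qs = (p − 17.5) + 205.
New equilibrium: buyers pay $75.5, sellers receive $58, q = 263. (Wedge: pb − ps = 17.5.)
The less price-elastic side of the market bears the larger share of a per-unit tax.

Buyers pay $75.5; sellers receive $58; quantity = 263.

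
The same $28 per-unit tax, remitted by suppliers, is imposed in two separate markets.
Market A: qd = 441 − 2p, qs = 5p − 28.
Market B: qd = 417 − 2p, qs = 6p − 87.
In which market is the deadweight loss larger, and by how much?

Market A: pre-tax p* = $67, q* = 307; post-tax q = 267; deadweight loss = $560.
Market B: pre-tax p* = $63, q* = 291; post-tax q = 249; deadweight loss = $588.
Difference: $560 vs $588 → market B is larger by $28.

Market B, by $28.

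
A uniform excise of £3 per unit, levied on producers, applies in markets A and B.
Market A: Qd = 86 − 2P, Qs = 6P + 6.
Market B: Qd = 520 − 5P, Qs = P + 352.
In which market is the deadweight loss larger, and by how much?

Market A: pre-tax P* = £10, Q* = 66; post-tax Q = 61.5; deadweight loss = £6.75.
Market B: pre-tax P* = £28, Q* = 380; post-tax Q = 377.5; deadweight loss = £3.75.
Difference: £6.75 vs £3.75 → market A is larger by £3.

Market A, by £3.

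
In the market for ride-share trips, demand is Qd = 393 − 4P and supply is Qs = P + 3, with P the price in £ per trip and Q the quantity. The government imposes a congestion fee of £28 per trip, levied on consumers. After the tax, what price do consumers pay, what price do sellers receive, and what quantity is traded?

Consumers pay £83.6; sellers receive £55.6; quantity = 58.6.

Before the tax: set 393 − 4P = P + 3 → P* = £78, Q* = 81.
With the tax collected from consumers, demand (in seller-price terms) shifts: Qd = 393 − 4(P + 28).
Solving gives Q = 58.6 with consumers paying £83.6 and sellers receiving £55.6 (the £28 wedge).
The less price-elastic side of the market bears the larger share of a per-unit tax.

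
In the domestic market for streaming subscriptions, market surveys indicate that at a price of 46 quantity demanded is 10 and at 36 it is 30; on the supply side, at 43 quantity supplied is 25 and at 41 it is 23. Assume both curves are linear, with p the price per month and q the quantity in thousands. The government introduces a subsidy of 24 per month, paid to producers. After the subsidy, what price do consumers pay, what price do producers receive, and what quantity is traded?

Demand slope: (30 − 10)/(36 − 46) = -2, so qd = 102 − 2p.
Supply slope: (23 − 25)/(41 − 43) = 1, so qs = p − 18.
Without the subsidy, 102 − 2p = p − 18 gives 3p = 120, so p* = 40 and q* = 22.
With a per-unit subsidy paid to producers, each receives p + 24 per unit sold, so supply becomes qs = (p + 24) − 18.
New equilibrium: consumers pay 32, producers receive 56, q = 38. (Wedge: pb − ps = −24.)

Consumers pay 32; producers receive 56; quantity = 38.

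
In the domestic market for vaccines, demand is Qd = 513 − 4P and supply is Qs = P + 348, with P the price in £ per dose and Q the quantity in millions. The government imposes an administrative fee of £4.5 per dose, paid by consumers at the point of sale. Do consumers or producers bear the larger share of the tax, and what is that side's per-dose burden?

Producers bear the larger share: £3.6 per dose.

Without the tax, 513 − 4P = P + 348 gives 5P = 165, so P* = £33 and Q* = 381.
With the tax collected from consumers, demand (in seller-price terms) shifts: Qd = 513 − 4(P + 4.5).
Solving gives Q = 377.4 with consumers paying £33.9 and producers receiving £29.4 (the £4.5 wedge).
Per-dose burden: consumers £0.9, producers £3.6.
Producers take the larger share because supply is less price-elastic here (demand slope 4 vs supply slope 1).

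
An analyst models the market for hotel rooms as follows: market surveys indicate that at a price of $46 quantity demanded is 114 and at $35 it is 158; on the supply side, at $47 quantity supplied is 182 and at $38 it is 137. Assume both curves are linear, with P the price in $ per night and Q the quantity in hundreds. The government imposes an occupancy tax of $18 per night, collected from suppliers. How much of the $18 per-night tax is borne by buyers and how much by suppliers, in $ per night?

Buyers bear $10 per night; suppliers bear $8 per night.

Demand slope: (158 − 114)/(35 − 46) = -4, so Qd = 298 − 4P.
Supply slope: (137 − 182)/(38 − 47) = 5, so Qs = 5P − 53.
Without the tax, 298 − 4P = 5P − 53 gives 9P = 351, so P* = $39 and Q* = 142.
With the tax collected from suppliers, supply shifts: Qs = 5(P − 18) − 53.
Solving gives Q = 102 with buyers paying $49 and suppliers receiving $31 (the $18 wedge).
Burden on buyers: $10; on suppliers: $8. (They sum to $18.)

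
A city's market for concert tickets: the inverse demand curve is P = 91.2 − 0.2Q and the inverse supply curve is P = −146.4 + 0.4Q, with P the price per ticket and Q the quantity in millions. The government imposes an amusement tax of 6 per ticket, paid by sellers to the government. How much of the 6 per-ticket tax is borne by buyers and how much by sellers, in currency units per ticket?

Rewrite in direct form: Qd = 456 − 5P and Qs = 2.5P + 366.
Without the tax, 456 − 5P = 2.5P + 366 gives 7.5P = 90, so P* = 12 and Q* = 396.
With the tax collected from sellers, supply shifts: Qs = 2.5(P − 6) + 366.
New equilibrium: buyers pay 14, sellers receive 8, Q = 386. (Wedge: Pb − Ps = 6.)
Burden on buyers: 2; on sellers: 4. (They sum to 6.)
The less price-elastic side of the market bears the larger share of a per-unit tax.

Buyers bear 2 per ticket; sellers bear 4 per ticket.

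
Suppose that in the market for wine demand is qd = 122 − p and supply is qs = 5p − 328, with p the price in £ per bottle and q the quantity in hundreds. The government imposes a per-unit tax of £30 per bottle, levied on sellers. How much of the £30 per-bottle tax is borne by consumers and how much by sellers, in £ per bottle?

Consumers bear £25 per bottle; sellers bear £5 per bottle.

Without the tax, 122 − p = 5p − 328 gives 6p = 450, so p* = £75 and q* = 47.
With the tax collected from sellers, supply shifts: qs = 5(p − 30) − 328.
Solving gives q = 22 with consumers paying £100 and sellers receiving £70 (the £30 wedge).
Burden on consumers: £25; on sellers: £5. (They sum to £30.)
The less price-elastic side of the market bears the larger share of a per-unit tax.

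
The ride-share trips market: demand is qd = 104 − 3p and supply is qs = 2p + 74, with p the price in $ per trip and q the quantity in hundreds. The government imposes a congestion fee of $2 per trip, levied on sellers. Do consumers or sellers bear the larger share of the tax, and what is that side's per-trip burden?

Without the tax, 104 − 3p = 2p + 74 gives 5p = 30, so p* = $6 and q* = 86.
With the tax collected from sellers, supply shifts: qs = 2(p − 2) + 74.
Solving gives q = 83.6 with consumers paying $6.8 and sellers receiving $4.8 (the $2 wedge).
Per-trip burden: consumers $0.8, sellers $1.2.
Sellers take the larger share because supply is less price-elastic here (demand slope 3 vs supply slope 2).
The less price-elastic side of the market bears the larger share of a per-unit tax.

Sellers bear the larger share: $1.2 per trip.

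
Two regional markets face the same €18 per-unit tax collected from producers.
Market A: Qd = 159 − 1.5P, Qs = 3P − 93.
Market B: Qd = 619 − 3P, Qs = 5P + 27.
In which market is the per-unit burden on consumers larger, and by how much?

Market A, by €0.75.

Market A: pre-tax P* = €56, Q* = 75; post-tax Q = 57; per-unit burden on consumers = €12.
Market B: pre-tax P* = €74, Q* = 397; post-tax Q = 363.25; per-unit burden on consumers = €11.25.
Difference: €12 vs €11.25 → market A is larger by €0.75.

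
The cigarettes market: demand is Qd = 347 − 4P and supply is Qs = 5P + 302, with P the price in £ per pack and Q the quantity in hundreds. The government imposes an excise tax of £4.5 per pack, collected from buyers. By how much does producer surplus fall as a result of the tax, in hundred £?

Producer surplus falls by £644 hundred.

Without the tax, 347 − 4P = 5P + 302 gives 9P = 45, so P* = £5 and Q* = 327.
With the tax collected from buyers, demand (in seller-price terms) shifts: Qd = 347 − 4(P + 4.5).
Solving gives Q = 317 with buyers paying £7.5 and suppliers receiving £3 (the £4.5 wedge).
ΔPS is the trapezoid between Q = 317 and Q = 327 of height £2: ½ · (327 + 317) · 2 = £644.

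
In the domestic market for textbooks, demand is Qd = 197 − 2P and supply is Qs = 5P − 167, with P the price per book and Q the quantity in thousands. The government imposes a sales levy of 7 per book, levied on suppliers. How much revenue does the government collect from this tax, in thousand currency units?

Tax revenue = 581 thousand.

Before the tax: set 197 − 2P = 5P − 167 → P* = 52, Q* = 93.
With the tax collected from suppliers, supply shifts: Qs = 5(P − 7) − 167.
Solving gives Q = 83 with consumers paying 57 and suppliers receiving 50 (the 7 wedge).
Revenue = t · Q = 7 · 83 = 581.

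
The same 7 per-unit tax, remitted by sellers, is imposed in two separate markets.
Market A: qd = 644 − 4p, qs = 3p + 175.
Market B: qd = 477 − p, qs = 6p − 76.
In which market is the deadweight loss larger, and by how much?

Market A, by 21.

Market A: pre-tax p* = 67, q* = 376; post-tax q = 364; deadweight loss = 42.
Market B: pre-tax p* = 79, q* = 398; post-tax q = 392; deadweight loss = 21.
Difference: 42 vs 21 → market A is larger by 21.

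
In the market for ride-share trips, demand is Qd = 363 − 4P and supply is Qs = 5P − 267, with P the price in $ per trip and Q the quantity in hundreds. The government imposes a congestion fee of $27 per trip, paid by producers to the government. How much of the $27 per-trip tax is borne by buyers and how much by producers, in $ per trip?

Without the tax, 363 − 4P = 5P − 267 gives 9P = 630, so P* = $70 and Q* = 83.
With the tax collected from producers, supply shifts: Qs = 5(P − 27) − 267.
New equilibrium: buyers pay $85, producers receive $58, Q = 23. (Wedge: Pb − Ps = 27.)
Burden on buyers: $15; on producers: $12. (They sum to $27.)
The less price-elastic side of the market bears the larger share of a per-unit tax.

Buyers bear $15 per trip; producers bear $12 per trip.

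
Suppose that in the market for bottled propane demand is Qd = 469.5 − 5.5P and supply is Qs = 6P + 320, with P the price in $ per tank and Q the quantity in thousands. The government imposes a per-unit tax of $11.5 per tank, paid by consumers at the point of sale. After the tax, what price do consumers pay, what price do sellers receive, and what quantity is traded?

Consumers pay $19; sellers receive $7.5; quantity = 365.

Before the tax: set 469.5 − 5.5P = 6P + 320 → P* = $13, Q* = 398.
With the tax collected from consumers, demand (in seller-price terms) shifts: Qd = 469.5 − 5.5(P + 11.5).
New equilibrium: consumers pay $19, sellers receive $7.5, Q = 365. (Wedge: Pb − Ps = 11.5.)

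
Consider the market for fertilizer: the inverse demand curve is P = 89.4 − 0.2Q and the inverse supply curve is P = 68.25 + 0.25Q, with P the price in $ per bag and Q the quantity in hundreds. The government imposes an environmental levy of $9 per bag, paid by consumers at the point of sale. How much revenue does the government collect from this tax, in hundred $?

Inverting to Q(P) form: Qd = 447 − 5P; Qs = 4P − 273.
Before the tax: set 447 − 5P = 4P − 273 → P* = $80, Q* = 47.
With the tax collected from consumers, demand (in seller-price terms) shifts: Qd = 447 − 5(P + 9).
Solving gives Q = 27 with consumers paying $84 and sellers receiving $75 (the $9 wedge).
Revenue = t · Q = 9 · 27 = $243.

Tax revenue = $243 hundred.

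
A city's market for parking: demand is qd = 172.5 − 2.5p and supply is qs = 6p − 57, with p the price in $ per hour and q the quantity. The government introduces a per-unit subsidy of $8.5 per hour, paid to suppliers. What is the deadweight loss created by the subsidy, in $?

Without the subsidy, 172.5 − 2.5p = 6p − 57 gives 8.5p = 229.5, so p* = $27 and q* = 105.
With a per-unit subsidy paid to suppliers, each receives p + 8.5 per unit sold, so supply becomes qs = 6(p + 8.5) − 57.
Solving gives q = 120 with consumers paying $21 and suppliers receiving $29.5 (the $8.5 wedge).
Quantity rises by |ΔQ| = |105 − 120| = 15.
DWL = ½ · t · |ΔQ| = ½ · 8.5 · 15 = $63.75.

Deadweight loss = $63.75.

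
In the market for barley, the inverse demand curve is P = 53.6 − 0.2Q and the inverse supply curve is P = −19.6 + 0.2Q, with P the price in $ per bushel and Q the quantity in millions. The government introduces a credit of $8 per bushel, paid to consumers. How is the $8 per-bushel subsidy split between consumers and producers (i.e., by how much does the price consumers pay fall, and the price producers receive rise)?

Inverting to Q(P) form: Qd = 268 − 5P; Qs = 5P + 98.
Before the subsidy: set 268 − 5P = 5P + 98 → P* = $17, Q* = 183.
With a per-unit subsidy paid to consumers, each effectively pays P − 8, so demand becomes Qd = 268 − 5(P − 8).
New equilibrium: consumers pay $13, producers receive $21, Q = 203. (Wedge: Pb − Ps = −8.)
Gain to consumers: $4; to producers: $4. (They sum to $8.)

Consumers gain $4 per bushel; producers gain $4 per bushel.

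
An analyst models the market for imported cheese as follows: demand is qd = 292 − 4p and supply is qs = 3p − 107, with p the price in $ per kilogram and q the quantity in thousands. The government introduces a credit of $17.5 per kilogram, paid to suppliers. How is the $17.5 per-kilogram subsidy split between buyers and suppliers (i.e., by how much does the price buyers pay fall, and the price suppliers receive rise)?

Before the subsidy: set 292 − 4p = 3p − 107 → p* = $57, q* = 64.
With a per-unit subsidy paid to suppliers, each receives p + 17.5 per unit sold, so supply becomes qs = 3(p + 17.5) − 107.
Solving gives q = 94 with buyers paying $49.5 and suppliers receiving $67 (the $17.5 wedge).
Gain to buyers: $7.5; to suppliers: $10. (They sum to $17.5.)

Buyers gain $7.5 per kilogram; suppliers gain $10 per kilogram.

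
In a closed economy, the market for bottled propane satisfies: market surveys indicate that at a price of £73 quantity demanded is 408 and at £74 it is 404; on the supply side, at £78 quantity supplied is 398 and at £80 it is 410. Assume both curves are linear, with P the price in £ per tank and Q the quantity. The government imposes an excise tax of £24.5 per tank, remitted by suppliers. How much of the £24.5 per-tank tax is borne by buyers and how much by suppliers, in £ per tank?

Demand slope: (404 − 408)/(74 − 73) = -4, so Qd = 700 − 4P.
Supply slope: (410 − 398)/(80 − 78) = 6, so Qs = 6P − 70.
Before the tax: set 700 − 4P = 6P − 70 → P* = £77, Q* = 392.
With the tax collected from suppliers, supply shifts: Qs = 6(P − 24.5) − 70.
New equilibrium: buyers pay £91.7, suppliers receive £67.2, Q = 333.2. (Wedge: Pb − Ps = 24.5.)
Burden on buyers: £14.7; on suppliers: £9.8. (They sum to £24.5.)
The less price-elastic side of the market bears the larger share of a per-unit tax.

Buyers bear £14.7 per tank; suppliers bear £9.8 per tank.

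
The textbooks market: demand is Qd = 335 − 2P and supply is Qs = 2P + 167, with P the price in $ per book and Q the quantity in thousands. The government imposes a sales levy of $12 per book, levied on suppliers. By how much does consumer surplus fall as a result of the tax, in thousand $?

Consumer surplus falls by $1470 thousand.

Before the tax: set 335 − 2P = 2P + 167 → P* = $42, Q* = 251.
With the tax collected from suppliers, supply shifts: Qs = 2(P − 12) + 167.
New equilibrium: buyers pay $48, suppliers receive $36, Q = 239. (Wedge: Pb − Ps = 12.)
ΔCS is the trapezoid between Q = 239 and Q = 251 of height $6: ½ · (251 + 239) · 6 = $1470.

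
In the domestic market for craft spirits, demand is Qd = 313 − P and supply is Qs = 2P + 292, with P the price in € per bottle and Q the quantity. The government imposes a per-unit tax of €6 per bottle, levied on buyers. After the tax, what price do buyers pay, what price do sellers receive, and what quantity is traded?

Buyers pay €11; sellers receive €5; quantity = 302.

Without the tax, 313 − P = 2P + 292 gives 3P = 21, so P* = €7 and Q* = 306.
With the tax collected from buyers, demand (in seller-price terms) shifts: Qd = 313 − (P + 6).
Solving gives Q = 302 with buyers paying €11 and sellers receiving €5 (the €6 wedge).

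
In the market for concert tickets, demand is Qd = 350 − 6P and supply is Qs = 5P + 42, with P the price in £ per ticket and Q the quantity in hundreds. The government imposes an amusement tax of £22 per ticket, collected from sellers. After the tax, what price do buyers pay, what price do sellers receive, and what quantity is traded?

Before the tax: set 350 − 6P = 5P + 42 → P* = £28, Q* = 182.
With the tax collected from sellers, supply shifts: Qs = 5(P − 22) + 42.
Solving gives Q = 122 with buyers paying £38 and sellers receiving £16 (the £22 wedge).
The less price-elastic side of the market bears the larger share of a per-unit tax.

Buyers pay £38; sellers receive £16; quantity = 122.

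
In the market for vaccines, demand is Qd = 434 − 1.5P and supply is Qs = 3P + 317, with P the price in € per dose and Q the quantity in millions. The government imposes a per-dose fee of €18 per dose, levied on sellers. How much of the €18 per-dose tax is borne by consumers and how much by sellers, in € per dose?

Consumers bear €12 per dose; sellers bear €6 per dose.

Before the tax: set 434 − 1.5P = 3P + 317 → P* = €26, Q* = 395.
With the tax collected from sellers, supply shifts: Qs = 3(P − 18) + 317.
Solving gives Q = 377 with consumers paying €38 and sellers receiving €20 (the €18 wedge).
Burden on consumers: €12; on sellers: €6. (They sum to €18.)
The less price-elastic side of the market bears the larger share of a per-unit tax.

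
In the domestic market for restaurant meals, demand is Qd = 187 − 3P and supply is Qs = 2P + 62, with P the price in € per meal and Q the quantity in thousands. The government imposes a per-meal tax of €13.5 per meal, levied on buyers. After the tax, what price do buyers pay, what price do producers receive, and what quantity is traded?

Without the tax, 187 − 3P = 2P + 62 gives 5P = 125, so P* = €25 and Q* = 112.
With the tax collected from buyers, demand (in seller-price terms) shifts: Qd = 187 − 3(P + 13.5).
Solving gives Q = 95.8 with buyers paying €30.4 and producers receiving €16.9 (the €13.5 wedge).
The less price-elastic side of the market bears the larger share of a per-unit tax.

Buyers pay €30.4; producers receive €16.9; quantity = 95.8.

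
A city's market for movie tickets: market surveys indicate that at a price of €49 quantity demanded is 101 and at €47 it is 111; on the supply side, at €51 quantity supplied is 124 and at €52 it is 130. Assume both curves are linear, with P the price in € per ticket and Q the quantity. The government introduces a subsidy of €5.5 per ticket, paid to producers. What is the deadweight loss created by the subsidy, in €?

Demand slope: (111 − 101)/(47 − 49) = -5, so Qd = 346 − 5P.
Supply slope: (130 − 124)/(52 − 51) = 6, so Qs = 6P − 182.
Without the subsidy, 346 − 5P = 6P − 182 gives 11P = 528, so P* = €48 and Q* = 106.
With a per-unit subsidy paid to producers, each receives P + 5.5 per unit sold, so supply becomes Qs = 6(P + 5.5) − 182.
New equilibrium: consumers pay €45, producers receive €50.5, Q = 121. (Wedge: Pb − Ps = −5.5.)
Quantity rises by |ΔQ| = |106 − 121| = 15.
DWL = ½ · t · |ΔQ| = ½ · 5.5 · 15 = €41.25.

Deadweight loss = €41.25.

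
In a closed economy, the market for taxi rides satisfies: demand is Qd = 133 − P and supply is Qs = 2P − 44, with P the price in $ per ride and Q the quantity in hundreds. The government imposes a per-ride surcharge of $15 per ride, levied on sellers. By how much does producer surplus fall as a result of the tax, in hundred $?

Producer surplus falls by $345 hundred.

Without the tax, 133 − P = 2P − 44 gives 3P = 177, so P* = $59 and Q* = 74.
With the tax collected from sellers, supply shifts: Qs = 2(P − 15) − 44.
Solving gives Q = 64 with buyers paying $69 and sellers receiving $54 (the $15 wedge).
ΔPS is the trapezoid between Q = 64 and Q = 74 of height $5: ½ · (74 + 64) · 5 = $345.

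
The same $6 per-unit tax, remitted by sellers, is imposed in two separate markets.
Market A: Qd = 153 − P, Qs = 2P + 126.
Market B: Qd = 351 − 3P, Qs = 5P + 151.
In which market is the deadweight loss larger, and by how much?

Market A: pre-tax P* = $9, Q* = 144; post-tax Q = 140; deadweight loss = $12.
Market B: pre-tax P* = $25, Q* = 276; post-tax Q = 264.75; deadweight loss = $33.75.
Difference: $12 vs $33.75 → market B is larger by $21.75.

Market B, by $21.75.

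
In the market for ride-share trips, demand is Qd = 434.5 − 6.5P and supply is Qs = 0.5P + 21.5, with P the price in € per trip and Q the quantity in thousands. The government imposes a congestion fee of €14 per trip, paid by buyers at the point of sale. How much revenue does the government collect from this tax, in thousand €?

Tax revenue = €623 thousand.

Before the tax: set 434.5 − 6.5P = 0.5P + 21.5 → P* = €59, Q* = 51.
With the tax collected from buyers, demand (in seller-price terms) shifts: Qd = 434.5 − 6.5(P + 14).
Solving gives Q = 44.5 with buyers paying €60 and producers receiving €46 (the €14 wedge).
Revenue = t · Q = 14 · 44.5 = €623.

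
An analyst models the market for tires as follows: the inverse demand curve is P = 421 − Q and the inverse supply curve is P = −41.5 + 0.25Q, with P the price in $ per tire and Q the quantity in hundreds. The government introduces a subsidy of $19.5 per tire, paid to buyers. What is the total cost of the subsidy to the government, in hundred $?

Government outlay = $7519.2 hundred.

Rewrite in direct form: Qd = 421 − P and Qs = 4P + 166.
Without the subsidy, 421 − P = 4P + 166 gives 5P = 255, so P* = $51 and Q* = 370.
With a per-unit subsidy paid to buyers, each effectively pays P − 19.5, so demand becomes Qd = 421 − (P − 19.5).
Solving gives Q = 385.6 with buyers paying $35.4 and sellers receiving $54.9 (the $19.5 wedge).
Outlay = t · Q = 19.5 · 385.6 = $7519.2.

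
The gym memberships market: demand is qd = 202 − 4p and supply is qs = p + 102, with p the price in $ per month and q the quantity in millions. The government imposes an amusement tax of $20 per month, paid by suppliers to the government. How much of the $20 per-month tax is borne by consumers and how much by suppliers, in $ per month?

Without the tax, 202 − 4p = p + 102 gives 5p = 100, so p* = $20 and q* = 122.
With the tax collected from suppliers, supply shifts: qs = (p − 20) + 102.
New equilibrium: consumers pay $24, suppliers receive $4, q = 106. (Wedge: pb − ps = 20.)
Burden on consumers: $4; on suppliers: $16. (They sum to $20.)
The less price-elastic side of the market bears the larger share of a per-unit tax.

Consumers bear $4 per month; suppliers bear $16 per month.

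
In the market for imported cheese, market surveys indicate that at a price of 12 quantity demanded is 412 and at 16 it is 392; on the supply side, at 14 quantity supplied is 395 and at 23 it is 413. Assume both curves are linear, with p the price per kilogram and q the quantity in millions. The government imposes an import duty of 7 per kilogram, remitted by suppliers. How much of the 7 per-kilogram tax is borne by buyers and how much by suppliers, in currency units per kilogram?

Demand slope: (392 − 412)/(16 − 12) = -5, so qd = 472 − 5p.
Supply slope: (413 − 395)/(23 − 14) = 2, so qs = 2p + 367.
Without the tax, 472 − 5p = 2p + 367 gives 7p = 105, so p* = 15 and q* = 397.
With the tax collected from suppliers, supply shifts: qs = 2(p − 7) + 367.
New equilibrium: buyers pay 17, suppliers receive 10, q = 387. (Wedge: pb − ps = 7.)
Burden on buyers: 2; on suppliers: 5. (They sum to 7.)
The less price-elastic side of the market bears the larger share of a per-unit tax.

Buyers bear 2 per kilogram; suppliers bear 5 per kilogram.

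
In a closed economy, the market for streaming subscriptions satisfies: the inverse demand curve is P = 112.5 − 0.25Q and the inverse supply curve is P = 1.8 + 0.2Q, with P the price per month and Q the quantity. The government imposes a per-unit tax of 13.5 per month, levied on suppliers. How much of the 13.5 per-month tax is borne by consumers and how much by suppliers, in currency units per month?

Consumers bear 7.5 per month; suppliers bear 6 per month.

Rewrite in direct form: Qd = 450 − 4P and Qs = 5P − 9.
Without the tax, 450 − 4P = 5P − 9 gives 9P = 459, so P* = 51 and Q* = 246.
With the tax collected from suppliers, supply shifts: Qs = 5(P − 13.5) − 9.
Solving gives Q = 216 with consumers paying 58.5 and suppliers receiving 45 (the 13.5 wedge).
Burden on consumers: 7.5; on suppliers: 6. (They sum to 13.5.)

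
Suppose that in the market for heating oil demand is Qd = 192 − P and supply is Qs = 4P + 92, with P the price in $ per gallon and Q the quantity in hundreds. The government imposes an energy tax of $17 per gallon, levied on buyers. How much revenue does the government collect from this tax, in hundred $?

Without the tax, 192 − P = 4P + 92 gives 5P = 100, so P* = $20 and Q* = 172.
With the tax collected from buyers, demand (in seller-price terms) shifts: Qd = 192 − (P + 17).
New equilibrium: buyers pay $33.6, sellers receive $16.6, Q = 158.4. (Wedge: Pb − Ps = 17.)
Revenue = t · Q = 17 · 158.4 = $2692.8.

Tax revenue = $2692.8 hundred.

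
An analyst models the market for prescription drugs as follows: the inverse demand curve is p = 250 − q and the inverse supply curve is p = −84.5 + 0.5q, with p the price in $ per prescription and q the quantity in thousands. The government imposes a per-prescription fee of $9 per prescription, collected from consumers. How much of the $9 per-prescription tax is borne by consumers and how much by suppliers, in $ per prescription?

Rewrite in direct form: qd = 250 − p and qs = 2p + 169.
Before the tax: set 250 − p = 2p + 169 → p* = $27, q* = 223.
With the tax collected from consumers, demand (in seller-price terms) shifts: qd = 250 − (p + 9).
Solving gives q = 217 with consumers paying $33 and suppliers receiving $24 (the $9 wedge).
Burden on consumers: $6; on suppliers: $3. (They sum to $9.)
The less price-elastic side of the market bears the larger share of a per-unit tax.

Consumers bear $6 per prescription; suppliers bear $3 per prescription.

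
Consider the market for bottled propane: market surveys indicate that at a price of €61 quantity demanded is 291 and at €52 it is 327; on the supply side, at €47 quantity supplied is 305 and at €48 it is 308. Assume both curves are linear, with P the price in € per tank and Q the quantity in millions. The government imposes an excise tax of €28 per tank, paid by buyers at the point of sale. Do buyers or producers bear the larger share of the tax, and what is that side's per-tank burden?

Demand slope: (327 − 291)/(52 − 61) = -4, so Qd = 535 − 4P.
Supply slope: (308 − 305)/(48 − 47) = 3, so Qs = 3P + 164.
Without the tax, 535 − 4P = 3P + 164 gives 7P = 371, so P* = €53 and Q* = 323.
With the tax collected from buyers, demand (in seller-price terms) shifts: Qd = 535 − 4(P + 28).
Solving gives Q = 275 with buyers paying €65 and producers receiving €37 (the €28 wedge).
Per-tank burden: buyers €12, producers €16.
Producers take the larger share because supply is less price-elastic here (demand slope 4 vs supply slope 3).
The less price-elastic side of the market bears the larger share of a per-unit tax.

Producers bear the larger share: €16 per tank.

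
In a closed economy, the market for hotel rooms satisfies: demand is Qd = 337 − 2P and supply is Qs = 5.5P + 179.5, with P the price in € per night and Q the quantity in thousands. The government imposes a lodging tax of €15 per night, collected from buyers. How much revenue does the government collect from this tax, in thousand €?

Without the tax, 337 − 2P = 5.5P + 179.5 gives 7.5P = 157.5, so P* = €21 and Q* = 295.
With the tax collected from buyers, demand (in seller-price terms) shifts: Qd = 337 − 2(P + 15).
New equilibrium: buyers pay €32, suppliers receive €17, Q = 273. (Wedge: Pb − Ps = 15.)
Revenue = t · Q = 15 · 273 = €4095.

Tax revenue = €4095 thousand.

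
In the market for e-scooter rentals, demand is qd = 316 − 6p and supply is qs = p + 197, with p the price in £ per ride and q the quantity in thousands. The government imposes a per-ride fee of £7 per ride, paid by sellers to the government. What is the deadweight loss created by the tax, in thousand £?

Deadweight loss = £21 thousand.

Before the tax: set 316 − 6p = p + 197 → p* = £17, q* = 214.
With the tax collected from sellers, supply shifts: qs = (p − 7) + 197.
New equilibrium: consumers pay £18, sellers receive £11, q = 208. (Wedge: pb − ps = 7.)
Quantity falls by |ΔQ| = |214 − 208| = 6.
DWL = ½ · t · |ΔQ| = ½ · 7 · 6 = £21.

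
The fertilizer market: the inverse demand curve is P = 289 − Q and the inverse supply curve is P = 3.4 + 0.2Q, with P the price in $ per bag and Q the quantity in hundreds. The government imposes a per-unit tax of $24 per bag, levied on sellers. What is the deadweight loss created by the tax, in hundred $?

Deadweight loss = $240 hundred.

Rewrite in direct form: Qd = 289 − P and Qs = 5P − 17.
Without the tax, 289 − P = 5P − 17 gives 6P = 306, so P* = $51 and Q* = 238.
With the tax collected from sellers, supply shifts: Qs = 5(P − 24) − 17.
Solving gives Q = 218 with consumers paying $71 and sellers receiving $47 (the $24 wedge).
Quantity falls by |ΔQ| = |238 − 218| = 20.
DWL = ½ · t · |ΔQ| = ½ · 24 · 20 = $240.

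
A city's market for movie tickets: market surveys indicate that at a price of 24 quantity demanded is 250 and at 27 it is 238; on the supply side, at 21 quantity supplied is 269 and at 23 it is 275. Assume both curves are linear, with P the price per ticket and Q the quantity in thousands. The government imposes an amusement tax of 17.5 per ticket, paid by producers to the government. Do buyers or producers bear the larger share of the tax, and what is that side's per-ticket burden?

Demand slope: (238 − 250)/(27 − 24) = -4, so Qd = 346 − 4P.
Supply slope: (275 − 269)/(23 − 21) = 3, so Qs = 3P + 206.
Before the tax: set 346 − 4P = 3P + 206 → P* = 20, Q* = 266.
With the tax collected from producers, supply shifts: Qs = 3(P − 17.5) + 206.
Solving gives Q = 236 with buyers paying 27.5 and producers receiving 10 (the 17.5 wedge).
Per-ticket burden: buyers 7.5, producers 10.
Producers take the larger share because supply is less price-elastic here (demand slope 4 vs supply slope 3).
The less price-elastic side of the market bears the larger share of a per-unit tax.

Producers bear the larger share: 10 per ticket.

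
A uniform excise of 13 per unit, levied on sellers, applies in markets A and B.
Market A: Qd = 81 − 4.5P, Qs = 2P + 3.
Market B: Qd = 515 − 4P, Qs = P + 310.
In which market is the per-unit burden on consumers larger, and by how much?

Market A, by 1.4.

Market A: pre-tax P* = 12, Q* = 27; post-tax Q = 9; per-unit burden on consumers = 4.
Market B: pre-tax P* = 41, Q* = 351; post-tax Q = 340.6; per-unit burden on consumers = 2.6.
Difference: 4 vs 2.6 → market A is larger by 1.4.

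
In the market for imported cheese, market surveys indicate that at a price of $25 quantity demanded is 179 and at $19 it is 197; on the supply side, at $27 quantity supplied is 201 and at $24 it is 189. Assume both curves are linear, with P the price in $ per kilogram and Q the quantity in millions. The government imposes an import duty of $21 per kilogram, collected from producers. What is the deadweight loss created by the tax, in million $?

Demand slope: (197 − 179)/(19 − 25) = -3, so Qd = 254 − 3P.
Supply slope: (189 − 201)/(24 − 27) = 4, so Qs = 4P + 93.
Without the tax, 254 − 3P = 4P + 93 gives 7P = 161, so P* = $23 and Q* = 185.
With the tax collected from producers, supply shifts: Qs = 4(P − 21) + 93.
Solving gives Q = 149 with buyers paying $35 and producers receiving $14 (the $21 wedge).
Quantity falls by |ΔQ| = |185 − 149| = 36.
DWL = ½ · t · |ΔQ| = ½ · 21 · 36 = $378.

Deadweight loss = $378 million.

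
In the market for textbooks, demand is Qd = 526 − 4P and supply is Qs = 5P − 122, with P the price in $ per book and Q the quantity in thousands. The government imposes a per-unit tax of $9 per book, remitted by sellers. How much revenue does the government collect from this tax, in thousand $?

Without the tax, 526 − 4P = 5P − 122 gives 9P = 648, so P* = $72 and Q* = 238.
With the tax collected from sellers, supply shifts: Qs = 5(P − 9) − 122.
New equilibrium: buyers pay $77, sellers receive $68, Q = 218. (Wedge: Pb − Ps = 9.)
Revenue = t · Q = 9 · 218 = $1962.

Tax revenue = $1962 thousand.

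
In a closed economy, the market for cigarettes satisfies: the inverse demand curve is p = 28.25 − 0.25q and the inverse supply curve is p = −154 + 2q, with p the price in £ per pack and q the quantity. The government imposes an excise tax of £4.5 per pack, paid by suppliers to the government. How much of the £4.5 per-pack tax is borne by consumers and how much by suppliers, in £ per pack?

Inverting to q(p) form: qd = 113 − 4p; qs = 0.5p + 77.
Before the tax: set 113 − 4p = 0.5p + 77 → p* = £8, q* = 81.
With the tax collected from suppliers, supply shifts: qs = 0.5(p − 4.5) + 77.
New equilibrium: consumers pay £8.5, suppliers receive £4, q = 79. (Wedge: pb − ps = 4.5.)
Burden on consumers: £0.5; on suppliers: £4. (They sum to £4.5.)
The less price-elastic side of the market bears the larger share of a per-unit tax.

Consumers bear £0.5 per pack; suppliers bear £4 per pack.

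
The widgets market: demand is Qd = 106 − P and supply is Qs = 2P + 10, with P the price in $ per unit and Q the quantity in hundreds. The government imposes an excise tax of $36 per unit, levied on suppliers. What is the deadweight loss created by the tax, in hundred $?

Deadweight loss = $432 hundred.

Without the tax, 106 − P = 2P + 10 gives 3P = 96, so P* = $32 and Q* = 74.
With the tax collected from suppliers, supply shifts: Qs = 2(P − 36) + 10.
Solving gives Q = 50 with buyers paying $56 and suppliers receiving $20 (the $36 wedge).
Quantity falls by |ΔQ| = |74 − 50| = 24.
DWL = ½ · t · |ΔQ| = ½ · 36 · 24 = $432.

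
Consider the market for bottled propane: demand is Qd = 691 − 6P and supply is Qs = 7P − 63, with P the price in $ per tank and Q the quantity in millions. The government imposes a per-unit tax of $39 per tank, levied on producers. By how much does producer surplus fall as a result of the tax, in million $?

Before the tax: set 691 − 6P = 7P − 63 → P* = $58, Q* = 343.
With the tax collected from producers, supply shifts: Qs = 7(P − 39) − 63.
New equilibrium: consumers pay $79, producers receive $40, Q = 217. (Wedge: Pb − Ps = 39.)
ΔPS is the trapezoid between Q = 217 and Q = 343 of height $18: ½ · (343 + 217) · 18 = $5040.

Producer surplus falls by $5040 million.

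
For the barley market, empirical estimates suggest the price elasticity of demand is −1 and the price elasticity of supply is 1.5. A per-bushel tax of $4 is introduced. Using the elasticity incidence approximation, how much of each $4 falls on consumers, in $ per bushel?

Consumers bear ≈ $2.4 per bushel.

Incidence ratio: consumers' share ≈ εs / (εs + |εd|) = 1.5 / (1.5 + 1) = 0.6.
So consumers bear ≈ 0.6 × $4 = $2.4; suppliers bear $1.6.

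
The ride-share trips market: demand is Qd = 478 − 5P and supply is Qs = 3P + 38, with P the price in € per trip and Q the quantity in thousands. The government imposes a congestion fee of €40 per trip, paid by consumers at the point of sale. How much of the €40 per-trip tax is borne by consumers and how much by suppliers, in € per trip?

Consumers bear €15 per trip; suppliers bear €25 per trip.

Before the tax: set 478 − 5P = 3P + 38 → P* = €55, Q* = 203.
With the tax collected from consumers, demand (in seller-price terms) shifts: Qd = 478 − 5(P + 40).
New equilibrium: consumers pay €70, suppliers receive €30, Q = 128. (Wedge: Pb − Ps = 40.)
Burden on consumers: €15; on suppliers: €25. (They sum to €40.)
The less price-elastic side of the market bears the larger share of a per-unit tax.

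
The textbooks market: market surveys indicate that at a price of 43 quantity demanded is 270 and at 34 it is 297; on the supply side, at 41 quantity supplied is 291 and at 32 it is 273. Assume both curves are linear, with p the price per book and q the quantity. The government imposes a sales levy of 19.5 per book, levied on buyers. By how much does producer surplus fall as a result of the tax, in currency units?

Producer surplus falls by 3197.61.

Demand slope: (297 − 270)/(34 − 43) = -3, so qd = 399 − 3p.
Supply slope: (273 − 291)/(32 − 41) = 2, so qs = 2p + 209.
Without the tax, 399 − 3p = 2p + 209 gives 5p = 190, so p* = 38 and q* = 285.
With the tax collected from buyers, demand (in seller-price terms) shifts: qd = 399 − 3(p + 19.5).
New equilibrium: buyers pay 45.8, sellers receive 26.3, q = 261.6. (Wedge: pb − ps = 19.5.)
ΔPS is the trapezoid between Q = 261.6 and Q = 285 of height 11.7: ½ · (285 + 261.6) · 11.7 = 3197.61.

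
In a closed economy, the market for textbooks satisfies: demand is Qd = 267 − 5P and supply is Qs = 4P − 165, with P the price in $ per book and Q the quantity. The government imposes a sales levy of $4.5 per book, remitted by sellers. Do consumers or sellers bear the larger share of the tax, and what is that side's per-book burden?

Sellers bear the larger share: $2.5 per book.

Before the tax: set 267 − 5P = 4P − 165 → P* = $48, Q* = 27.
With the tax collected from sellers, supply shifts: Qs = 4(P − 4.5) − 165.
New equilibrium: consumers pay $50, sellers receive $45.5, Q = 17. (Wedge: Pb − Ps = 4.5.)
Per-book burden: consumers $2, sellers $2.5.
Sellers take the larger share because supply is less price-elastic here (demand slope 5 vs supply slope 4).
The less price-elastic side of the market bears the larger share of a per-unit tax.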